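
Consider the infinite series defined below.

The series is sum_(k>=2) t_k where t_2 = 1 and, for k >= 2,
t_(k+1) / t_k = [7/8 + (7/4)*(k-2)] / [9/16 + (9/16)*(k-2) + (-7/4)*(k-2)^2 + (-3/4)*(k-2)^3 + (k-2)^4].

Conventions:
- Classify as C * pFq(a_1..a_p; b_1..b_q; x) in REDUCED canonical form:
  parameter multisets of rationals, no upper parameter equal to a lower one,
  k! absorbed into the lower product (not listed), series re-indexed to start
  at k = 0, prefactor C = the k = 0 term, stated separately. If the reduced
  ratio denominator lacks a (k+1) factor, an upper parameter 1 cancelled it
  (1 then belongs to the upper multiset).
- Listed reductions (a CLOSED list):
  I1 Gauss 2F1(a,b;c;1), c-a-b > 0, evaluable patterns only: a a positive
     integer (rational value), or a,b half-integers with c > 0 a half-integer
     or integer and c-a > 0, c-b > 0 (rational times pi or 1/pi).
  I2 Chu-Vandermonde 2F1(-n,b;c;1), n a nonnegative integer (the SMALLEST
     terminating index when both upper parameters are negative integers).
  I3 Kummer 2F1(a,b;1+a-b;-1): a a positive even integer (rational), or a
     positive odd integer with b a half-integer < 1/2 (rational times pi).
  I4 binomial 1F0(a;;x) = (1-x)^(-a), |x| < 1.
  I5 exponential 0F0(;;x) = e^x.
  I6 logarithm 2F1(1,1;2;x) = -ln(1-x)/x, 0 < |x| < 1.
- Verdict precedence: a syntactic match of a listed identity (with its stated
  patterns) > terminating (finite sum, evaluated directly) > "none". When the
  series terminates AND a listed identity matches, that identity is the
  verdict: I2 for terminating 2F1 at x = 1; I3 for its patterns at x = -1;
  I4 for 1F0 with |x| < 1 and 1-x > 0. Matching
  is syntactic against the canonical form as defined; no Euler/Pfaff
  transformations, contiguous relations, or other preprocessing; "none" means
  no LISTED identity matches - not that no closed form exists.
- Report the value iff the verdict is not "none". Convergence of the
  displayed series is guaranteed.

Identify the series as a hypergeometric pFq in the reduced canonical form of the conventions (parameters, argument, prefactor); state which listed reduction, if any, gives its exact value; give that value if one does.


Key observation: with t_0 = 1, the expanded ratio factors over Q; prefactor 1, roots give parameters.
Consecutive-term ratio: r(k) = (7/4) * 1 / [(k-3/2) (k-3/4) (k+1)] - rational in k. x = (7/4); t_0 = 1; negate the roots.

Classification (C = 1): 0F2 with upper {-}, lower {-3/2, -3/4}, argument x = 7/4. Verdict: none - this 0F2 at x = 7/4 matches no listed pattern, and upper {-} holds no stopper.


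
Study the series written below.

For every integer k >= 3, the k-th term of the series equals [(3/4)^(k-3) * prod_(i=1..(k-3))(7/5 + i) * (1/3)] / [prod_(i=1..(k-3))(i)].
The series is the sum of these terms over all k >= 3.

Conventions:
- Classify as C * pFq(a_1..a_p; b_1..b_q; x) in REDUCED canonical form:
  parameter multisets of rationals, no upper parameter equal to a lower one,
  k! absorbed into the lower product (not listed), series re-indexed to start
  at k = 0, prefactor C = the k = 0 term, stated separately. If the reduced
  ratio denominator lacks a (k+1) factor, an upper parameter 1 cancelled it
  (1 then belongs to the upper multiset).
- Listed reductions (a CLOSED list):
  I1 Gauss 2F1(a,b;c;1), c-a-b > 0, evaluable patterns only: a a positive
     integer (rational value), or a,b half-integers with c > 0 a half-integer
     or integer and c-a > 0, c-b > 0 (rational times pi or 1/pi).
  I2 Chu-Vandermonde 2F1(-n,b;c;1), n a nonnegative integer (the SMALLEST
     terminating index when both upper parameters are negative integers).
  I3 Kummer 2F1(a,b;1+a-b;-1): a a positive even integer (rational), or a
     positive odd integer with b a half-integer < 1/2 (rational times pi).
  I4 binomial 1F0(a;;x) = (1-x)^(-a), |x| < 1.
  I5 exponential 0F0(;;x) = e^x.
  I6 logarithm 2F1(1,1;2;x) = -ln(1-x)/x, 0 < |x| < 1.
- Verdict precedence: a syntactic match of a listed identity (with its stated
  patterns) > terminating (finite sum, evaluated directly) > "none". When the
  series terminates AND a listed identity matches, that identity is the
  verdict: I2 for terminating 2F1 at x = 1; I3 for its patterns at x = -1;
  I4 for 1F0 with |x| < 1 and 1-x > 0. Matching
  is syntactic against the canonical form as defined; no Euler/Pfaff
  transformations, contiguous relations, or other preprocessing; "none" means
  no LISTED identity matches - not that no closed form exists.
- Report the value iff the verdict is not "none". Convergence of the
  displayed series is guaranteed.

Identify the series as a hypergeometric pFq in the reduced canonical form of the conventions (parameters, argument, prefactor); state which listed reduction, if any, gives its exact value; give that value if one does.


Classification (C = 1/3): 1F0 with upper {12/5}, lower {-}, argument x = 3/4. Verdict (x = 3/4): the binomial series (I4) applies (the 1F0 binomial series: exponent -12/5, x = 3/4). Sum: (1/3) * (1/4)^(-12/5).

Key step: from the first term 1/3: the product of the first k integers (C = 1/3, x = 3/4) is k!.
Adjacent-term ratio: r(k) = (3/4) * (k+12/5) / [(k+1)] - rational; roots negated = parameters, x = (3/4), C = 1/3.


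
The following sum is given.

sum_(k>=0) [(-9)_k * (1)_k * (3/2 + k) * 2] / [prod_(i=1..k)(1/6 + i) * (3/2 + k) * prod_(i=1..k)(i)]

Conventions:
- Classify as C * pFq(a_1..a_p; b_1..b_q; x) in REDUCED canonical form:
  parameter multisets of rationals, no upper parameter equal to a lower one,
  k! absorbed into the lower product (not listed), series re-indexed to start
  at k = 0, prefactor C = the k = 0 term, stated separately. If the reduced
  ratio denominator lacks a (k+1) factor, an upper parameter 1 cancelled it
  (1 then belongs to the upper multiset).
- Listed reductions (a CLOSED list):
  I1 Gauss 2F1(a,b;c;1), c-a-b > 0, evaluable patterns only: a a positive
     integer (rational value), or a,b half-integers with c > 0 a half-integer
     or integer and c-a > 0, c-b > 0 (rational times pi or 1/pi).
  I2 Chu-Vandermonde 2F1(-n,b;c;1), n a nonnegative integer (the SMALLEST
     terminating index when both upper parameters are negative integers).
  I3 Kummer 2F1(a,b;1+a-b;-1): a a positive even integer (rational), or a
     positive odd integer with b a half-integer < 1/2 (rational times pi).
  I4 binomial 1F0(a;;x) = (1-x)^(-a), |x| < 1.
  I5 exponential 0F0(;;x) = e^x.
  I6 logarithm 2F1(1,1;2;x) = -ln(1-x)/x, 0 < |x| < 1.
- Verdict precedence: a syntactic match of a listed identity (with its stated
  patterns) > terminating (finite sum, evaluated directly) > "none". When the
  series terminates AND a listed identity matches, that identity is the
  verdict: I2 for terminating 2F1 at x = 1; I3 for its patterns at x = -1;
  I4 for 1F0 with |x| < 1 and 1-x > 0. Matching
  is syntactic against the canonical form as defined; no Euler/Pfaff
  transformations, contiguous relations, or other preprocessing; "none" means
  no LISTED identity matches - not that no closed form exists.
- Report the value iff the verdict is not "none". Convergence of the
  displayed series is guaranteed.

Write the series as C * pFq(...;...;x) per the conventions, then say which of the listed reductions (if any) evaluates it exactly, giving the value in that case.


Classification (C = 2): 2F1 with upper {-9, 1}, lower {7/6}, argument x = 1. Verdict: Chu-Vandermonde (I2) fires (terminating 2F1 at x = 1 with n = 9, b = 1, c = 7/6). Its exact value is 2/55.

Structural cue: t_0 being 2, striking the common factor k + 3/2 reduces the term (C = 2, x = 1).
Adjacent-term ratio: r(k) = 1 * (k-9) (k+1) / [(k+7/6) (k+1)] - rational in k, leading ratio 1; with t_0 = 2, classification follows.


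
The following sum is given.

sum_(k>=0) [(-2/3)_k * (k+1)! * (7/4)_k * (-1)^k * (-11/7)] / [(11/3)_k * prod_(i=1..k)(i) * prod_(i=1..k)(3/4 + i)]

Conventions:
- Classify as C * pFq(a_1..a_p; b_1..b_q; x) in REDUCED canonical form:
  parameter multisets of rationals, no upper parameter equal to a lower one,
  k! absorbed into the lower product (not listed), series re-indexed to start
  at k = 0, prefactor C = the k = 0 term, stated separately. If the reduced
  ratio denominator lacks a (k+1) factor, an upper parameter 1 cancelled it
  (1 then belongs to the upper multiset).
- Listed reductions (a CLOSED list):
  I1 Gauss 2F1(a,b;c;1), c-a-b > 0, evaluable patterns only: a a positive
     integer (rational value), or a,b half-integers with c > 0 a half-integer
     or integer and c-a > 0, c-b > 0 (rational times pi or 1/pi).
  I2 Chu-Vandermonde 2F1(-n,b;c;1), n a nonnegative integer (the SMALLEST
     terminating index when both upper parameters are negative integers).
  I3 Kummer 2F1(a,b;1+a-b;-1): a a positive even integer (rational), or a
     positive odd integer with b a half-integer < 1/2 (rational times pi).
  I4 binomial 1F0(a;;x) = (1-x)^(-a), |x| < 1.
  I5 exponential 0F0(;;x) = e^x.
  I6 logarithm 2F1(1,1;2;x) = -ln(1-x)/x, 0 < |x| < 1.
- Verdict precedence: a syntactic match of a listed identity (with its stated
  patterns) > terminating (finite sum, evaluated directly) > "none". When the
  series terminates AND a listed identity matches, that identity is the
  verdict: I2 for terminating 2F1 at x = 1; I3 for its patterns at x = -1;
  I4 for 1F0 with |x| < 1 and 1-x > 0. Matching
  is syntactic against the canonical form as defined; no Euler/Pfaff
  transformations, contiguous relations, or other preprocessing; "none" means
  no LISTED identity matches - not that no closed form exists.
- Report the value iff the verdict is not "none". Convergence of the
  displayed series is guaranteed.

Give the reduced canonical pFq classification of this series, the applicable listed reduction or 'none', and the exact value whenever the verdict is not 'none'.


Canonical form: C = -11/7 times 2F1 with upper {-2/3, 2}, lower {11/3}, x = -1. Verdict: Kummer (I3) matches (x = -1; c = 11/3 equals 1+a-b for upper {-2/3, 2}: listed pattern). Its exact value is -44/21.

Structural cue: x = (-1) and the lower running product (C = -11/7, x = -1) is a rising factorial.
Step ratio: r(k) = (-1) * (k-2/3) (k+2) / [(k+11/3) (k+1)] - rational in k. x = (-1); t_0 = -11/7; negate the roots.


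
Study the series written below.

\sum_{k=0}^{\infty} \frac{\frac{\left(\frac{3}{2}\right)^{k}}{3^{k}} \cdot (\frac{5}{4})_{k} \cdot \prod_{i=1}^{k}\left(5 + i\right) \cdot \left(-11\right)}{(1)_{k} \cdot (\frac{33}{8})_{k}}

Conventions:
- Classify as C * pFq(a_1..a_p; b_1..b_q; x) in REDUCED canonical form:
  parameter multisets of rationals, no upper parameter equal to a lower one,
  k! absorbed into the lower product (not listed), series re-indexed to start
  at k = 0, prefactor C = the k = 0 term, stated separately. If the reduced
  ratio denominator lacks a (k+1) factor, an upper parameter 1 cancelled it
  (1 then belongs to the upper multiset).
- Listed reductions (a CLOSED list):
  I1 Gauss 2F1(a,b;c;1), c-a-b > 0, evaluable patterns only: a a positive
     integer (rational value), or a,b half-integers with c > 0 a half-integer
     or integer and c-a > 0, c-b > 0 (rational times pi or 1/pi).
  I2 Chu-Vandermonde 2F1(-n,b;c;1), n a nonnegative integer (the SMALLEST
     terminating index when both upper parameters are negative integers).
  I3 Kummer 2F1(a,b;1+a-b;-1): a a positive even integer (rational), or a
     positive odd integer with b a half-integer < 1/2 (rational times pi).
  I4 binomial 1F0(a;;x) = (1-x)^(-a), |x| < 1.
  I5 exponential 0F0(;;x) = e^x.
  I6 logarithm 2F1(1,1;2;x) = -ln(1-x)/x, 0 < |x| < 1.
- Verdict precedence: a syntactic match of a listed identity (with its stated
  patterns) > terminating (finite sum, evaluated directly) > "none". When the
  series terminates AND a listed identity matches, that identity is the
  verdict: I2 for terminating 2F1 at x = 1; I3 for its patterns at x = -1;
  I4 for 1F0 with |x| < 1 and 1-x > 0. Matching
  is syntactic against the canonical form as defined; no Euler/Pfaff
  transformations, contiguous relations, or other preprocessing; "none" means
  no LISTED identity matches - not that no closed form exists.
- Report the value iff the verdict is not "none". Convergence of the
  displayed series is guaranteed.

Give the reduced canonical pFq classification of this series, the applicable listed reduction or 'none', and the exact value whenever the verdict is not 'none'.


Canonical form: C = -11 times 2F1 with upper {\frac{5}{4}, 6}, lower {\frac{33}{8}}, x = \frac{1}{2}. Verdict: none here - no I1-I6 shape fits x = \frac{1}{2} with lower {\frac{33}{8}}.

The tell: x = \frac{1}{2} and (1)_k (C = -11, x = 1/2) is k! itself.
Step ratio: r(k) = \frac{1}{2} * (k+\frac{5}{4}) (k+6) / [(k+\frac{33}{8}) (k+1)] - rational in k, leading ratio \frac{1}{2}; with t_0 = -11, classification follows.


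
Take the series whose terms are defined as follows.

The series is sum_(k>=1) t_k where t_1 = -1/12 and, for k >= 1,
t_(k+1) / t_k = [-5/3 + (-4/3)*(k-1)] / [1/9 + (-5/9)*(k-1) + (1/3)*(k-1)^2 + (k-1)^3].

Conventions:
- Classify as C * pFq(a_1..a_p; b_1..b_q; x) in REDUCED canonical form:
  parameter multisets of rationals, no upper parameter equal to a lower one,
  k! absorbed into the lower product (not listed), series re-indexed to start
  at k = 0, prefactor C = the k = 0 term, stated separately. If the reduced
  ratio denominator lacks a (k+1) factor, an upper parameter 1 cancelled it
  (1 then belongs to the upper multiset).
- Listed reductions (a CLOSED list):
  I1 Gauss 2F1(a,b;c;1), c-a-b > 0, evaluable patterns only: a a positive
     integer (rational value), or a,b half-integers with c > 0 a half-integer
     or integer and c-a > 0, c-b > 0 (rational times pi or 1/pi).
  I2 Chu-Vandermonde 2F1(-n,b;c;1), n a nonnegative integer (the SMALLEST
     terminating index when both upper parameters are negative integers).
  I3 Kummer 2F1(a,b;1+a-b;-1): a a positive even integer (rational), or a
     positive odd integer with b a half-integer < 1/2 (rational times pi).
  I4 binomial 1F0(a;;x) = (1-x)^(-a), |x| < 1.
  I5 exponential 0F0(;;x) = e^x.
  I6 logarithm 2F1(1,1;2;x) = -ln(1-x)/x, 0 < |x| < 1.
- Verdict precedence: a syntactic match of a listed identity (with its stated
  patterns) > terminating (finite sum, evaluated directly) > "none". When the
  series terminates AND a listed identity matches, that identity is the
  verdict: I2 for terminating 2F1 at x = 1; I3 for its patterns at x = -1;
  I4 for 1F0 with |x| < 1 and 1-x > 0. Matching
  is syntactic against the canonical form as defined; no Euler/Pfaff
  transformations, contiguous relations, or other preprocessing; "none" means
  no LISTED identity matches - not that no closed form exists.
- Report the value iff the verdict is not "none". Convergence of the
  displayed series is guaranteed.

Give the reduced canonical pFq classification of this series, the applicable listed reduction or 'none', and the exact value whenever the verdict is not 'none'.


At argument -4/3: a 1F2 with upper {5/4}, lower {-1/3, -1/3}, scaled by C = -1/12. Verdict: none here - no I1-I6 shape fits x = -4/3 with lower {-1/3, -1/3}.

Key step: with t_0 = -1/12, roots of the ratio polynomials (C = -1/12, x = -4/3) are the negated parameters.
Step ratio: r(k) = (-4/3) * (k+5/4) / [(k-1/3) (k-1/3) (k+1)] - rational in k. x = (-4/3); t_0 = -1/12; negate the roots.


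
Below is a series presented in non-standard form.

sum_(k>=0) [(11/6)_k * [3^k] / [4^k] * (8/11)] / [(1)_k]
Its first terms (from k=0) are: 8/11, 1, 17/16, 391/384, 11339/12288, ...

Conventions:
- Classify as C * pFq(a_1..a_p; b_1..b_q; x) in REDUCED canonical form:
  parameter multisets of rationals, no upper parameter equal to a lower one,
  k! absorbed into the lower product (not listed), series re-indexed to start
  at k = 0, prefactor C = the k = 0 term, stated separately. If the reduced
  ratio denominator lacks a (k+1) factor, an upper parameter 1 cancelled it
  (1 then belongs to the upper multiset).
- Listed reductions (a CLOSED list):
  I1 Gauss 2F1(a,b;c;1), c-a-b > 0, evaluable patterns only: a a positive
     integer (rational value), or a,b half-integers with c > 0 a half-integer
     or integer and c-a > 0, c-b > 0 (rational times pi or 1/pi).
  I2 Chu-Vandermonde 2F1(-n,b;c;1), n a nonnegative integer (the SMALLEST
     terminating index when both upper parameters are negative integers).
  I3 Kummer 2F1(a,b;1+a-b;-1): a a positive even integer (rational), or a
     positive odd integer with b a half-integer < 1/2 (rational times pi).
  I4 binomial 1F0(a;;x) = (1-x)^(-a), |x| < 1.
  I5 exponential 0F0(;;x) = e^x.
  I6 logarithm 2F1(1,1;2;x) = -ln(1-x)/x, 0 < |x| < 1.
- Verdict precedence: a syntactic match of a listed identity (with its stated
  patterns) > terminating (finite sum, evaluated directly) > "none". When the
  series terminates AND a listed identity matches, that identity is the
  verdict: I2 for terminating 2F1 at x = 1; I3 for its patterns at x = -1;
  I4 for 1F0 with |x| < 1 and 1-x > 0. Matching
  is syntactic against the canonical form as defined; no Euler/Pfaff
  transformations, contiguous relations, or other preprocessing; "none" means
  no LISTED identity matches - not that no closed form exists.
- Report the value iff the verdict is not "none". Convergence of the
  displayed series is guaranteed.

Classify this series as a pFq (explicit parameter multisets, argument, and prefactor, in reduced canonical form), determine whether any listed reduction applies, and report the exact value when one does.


Reduced: x = 3/4, 1F0, upper = {11/6}, lower = {-}, C = 8/11. Verdict (x = 3/4): the I4 binomial reduction applies (the 1F0 binomial series: exponent -11/6, x = 3/4). Sum: (8/11) * (1/4)^(-11/6).

Structural cue: t_0 = 8/11 here, and the two geometric factors (prefactor 8/11) combine into one argument.
Term ratio: r(k) = (3/4) * (k+11/6) / [(k+1)] - poly over poly, x = (3/4) from leading terms; C = 8/11 at k = 0.


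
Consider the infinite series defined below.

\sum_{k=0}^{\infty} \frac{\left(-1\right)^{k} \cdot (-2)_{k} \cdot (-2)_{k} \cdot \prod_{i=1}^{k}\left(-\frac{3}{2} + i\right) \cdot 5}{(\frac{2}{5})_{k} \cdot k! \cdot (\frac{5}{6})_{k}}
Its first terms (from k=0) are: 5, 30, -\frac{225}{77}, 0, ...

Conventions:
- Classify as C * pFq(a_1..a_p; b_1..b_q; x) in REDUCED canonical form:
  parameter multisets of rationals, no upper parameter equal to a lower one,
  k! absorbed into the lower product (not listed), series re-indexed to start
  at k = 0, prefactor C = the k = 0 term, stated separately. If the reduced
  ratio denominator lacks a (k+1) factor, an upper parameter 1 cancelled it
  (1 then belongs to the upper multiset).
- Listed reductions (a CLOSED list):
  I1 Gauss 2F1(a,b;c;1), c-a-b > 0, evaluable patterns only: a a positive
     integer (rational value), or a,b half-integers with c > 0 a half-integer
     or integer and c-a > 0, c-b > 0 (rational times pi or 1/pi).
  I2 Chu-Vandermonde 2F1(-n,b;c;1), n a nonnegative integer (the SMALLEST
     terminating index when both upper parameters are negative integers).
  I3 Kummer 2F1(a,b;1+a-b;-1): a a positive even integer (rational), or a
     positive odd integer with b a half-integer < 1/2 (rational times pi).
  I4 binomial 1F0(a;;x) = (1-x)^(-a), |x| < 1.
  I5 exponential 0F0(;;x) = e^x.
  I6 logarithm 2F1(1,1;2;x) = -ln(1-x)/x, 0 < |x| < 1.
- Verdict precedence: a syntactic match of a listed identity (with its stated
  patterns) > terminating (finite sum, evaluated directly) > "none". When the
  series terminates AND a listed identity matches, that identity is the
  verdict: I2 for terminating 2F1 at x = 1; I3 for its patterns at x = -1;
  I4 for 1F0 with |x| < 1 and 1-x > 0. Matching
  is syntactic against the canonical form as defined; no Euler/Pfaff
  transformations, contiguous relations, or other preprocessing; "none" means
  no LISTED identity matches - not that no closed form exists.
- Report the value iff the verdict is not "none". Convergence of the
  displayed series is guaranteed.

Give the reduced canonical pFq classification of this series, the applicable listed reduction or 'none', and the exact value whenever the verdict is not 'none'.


Classification (C = 5): 3F2 with upper {-2, -2, -\frac{1}{2}}, lower {\frac{2}{5}, \frac{5}{6}}, argument x = -1. Verdict: terminating. (-2)_k vanishes past k = 2, leaving a 3-term sum, computed directly. Sum: \frac{2470}{77}.

The tell: from the first term 5: the running product (C = 5) telescopes to a rising factorial.
Adjacent-term ratio: r(k) = -1 * (k-2) (k-2) (k-\frac{1}{2}) / [(k+\frac{2}{5}) (k+\frac{5}{6}) (k+1)] - rational in k. x = -1; t_0 = 5; negate the roots.


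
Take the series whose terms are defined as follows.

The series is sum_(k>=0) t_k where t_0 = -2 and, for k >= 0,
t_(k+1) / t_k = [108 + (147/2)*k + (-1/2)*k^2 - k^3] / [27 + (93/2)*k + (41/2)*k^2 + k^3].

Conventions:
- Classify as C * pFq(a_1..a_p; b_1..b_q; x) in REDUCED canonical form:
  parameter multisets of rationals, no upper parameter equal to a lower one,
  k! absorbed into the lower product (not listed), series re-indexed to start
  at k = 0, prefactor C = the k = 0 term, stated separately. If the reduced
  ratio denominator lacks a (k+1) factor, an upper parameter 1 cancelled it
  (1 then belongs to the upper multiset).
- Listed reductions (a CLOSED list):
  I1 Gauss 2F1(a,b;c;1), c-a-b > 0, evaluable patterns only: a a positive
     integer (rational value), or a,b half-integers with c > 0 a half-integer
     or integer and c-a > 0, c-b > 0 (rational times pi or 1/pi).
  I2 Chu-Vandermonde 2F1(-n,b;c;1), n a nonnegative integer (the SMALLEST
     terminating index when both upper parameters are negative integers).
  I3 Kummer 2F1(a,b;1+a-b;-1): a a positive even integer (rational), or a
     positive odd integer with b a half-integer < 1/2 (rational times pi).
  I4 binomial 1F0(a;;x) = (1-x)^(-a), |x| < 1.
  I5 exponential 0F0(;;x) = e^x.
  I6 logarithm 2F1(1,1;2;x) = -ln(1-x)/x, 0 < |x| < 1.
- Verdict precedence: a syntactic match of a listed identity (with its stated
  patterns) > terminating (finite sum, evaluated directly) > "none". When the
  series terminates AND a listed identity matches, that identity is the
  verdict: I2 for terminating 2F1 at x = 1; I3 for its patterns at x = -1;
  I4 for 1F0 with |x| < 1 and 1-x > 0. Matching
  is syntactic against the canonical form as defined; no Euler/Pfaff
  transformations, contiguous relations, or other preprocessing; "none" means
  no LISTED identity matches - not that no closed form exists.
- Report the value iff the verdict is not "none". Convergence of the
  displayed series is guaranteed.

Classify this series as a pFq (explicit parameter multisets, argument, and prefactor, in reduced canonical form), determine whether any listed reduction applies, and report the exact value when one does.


Prefactor -2, argument -1: 2F1 with upper {-9, 8} over lower {18}. Verdict: the Kummer evaluation I3 fires (x = -1; c = 18 equals 1+a-b for upper {-9, 8}: listed pattern). Hence: -68.

Key step: t_0 = -2 here, and cancel k + 3/2 from the displayed ratio first; then C = -2, x = -1.
Term ratio: r(k) = (-1) * (k-9) (k+8) / [(k+18) (k+1)] - rational in k, leading ratio (-1); with t_0 = -2, classification follows.


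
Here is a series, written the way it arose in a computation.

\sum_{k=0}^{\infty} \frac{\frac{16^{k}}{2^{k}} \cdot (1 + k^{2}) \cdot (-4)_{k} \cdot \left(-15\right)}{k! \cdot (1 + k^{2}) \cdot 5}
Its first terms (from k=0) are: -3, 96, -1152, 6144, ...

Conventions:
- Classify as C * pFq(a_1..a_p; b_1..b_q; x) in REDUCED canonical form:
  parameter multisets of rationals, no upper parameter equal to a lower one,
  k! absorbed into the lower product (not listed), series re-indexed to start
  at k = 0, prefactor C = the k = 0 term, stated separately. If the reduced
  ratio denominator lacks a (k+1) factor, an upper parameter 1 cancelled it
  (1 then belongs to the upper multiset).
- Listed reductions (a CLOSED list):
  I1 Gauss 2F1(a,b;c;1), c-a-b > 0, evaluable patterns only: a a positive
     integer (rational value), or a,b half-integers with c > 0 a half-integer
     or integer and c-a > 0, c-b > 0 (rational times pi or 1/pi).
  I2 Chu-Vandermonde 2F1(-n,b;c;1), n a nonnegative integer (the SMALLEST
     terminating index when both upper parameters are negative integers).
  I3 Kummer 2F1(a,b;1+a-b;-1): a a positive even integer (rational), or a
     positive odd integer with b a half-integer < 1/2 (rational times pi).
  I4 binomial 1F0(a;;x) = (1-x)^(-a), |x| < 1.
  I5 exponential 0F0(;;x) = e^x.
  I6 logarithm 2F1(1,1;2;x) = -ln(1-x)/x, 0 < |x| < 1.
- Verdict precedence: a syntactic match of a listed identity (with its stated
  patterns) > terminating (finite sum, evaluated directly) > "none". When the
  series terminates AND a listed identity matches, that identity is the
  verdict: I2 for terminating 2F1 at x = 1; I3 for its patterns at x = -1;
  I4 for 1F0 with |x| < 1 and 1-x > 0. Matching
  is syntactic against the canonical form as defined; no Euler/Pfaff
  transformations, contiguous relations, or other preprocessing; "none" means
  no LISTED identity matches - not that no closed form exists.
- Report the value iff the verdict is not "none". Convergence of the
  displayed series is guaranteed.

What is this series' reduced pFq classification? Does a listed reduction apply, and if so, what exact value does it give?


The tell: x = 8 and the two k-th powers (C = -3, x = 8) combine into one argument.
Ratio: r(k) = 8 * (k-4) / [(k+1)] - rational in k. x = 8; t_0 = -3; negate the roots.

The series (x = 8) is 1F0: upper {-4}, lower {-}, prefactor -3. Verdict: terminating - upper -4 stops the sum at k = 4; the 5 terms are added exactly. Exact value: -7203.


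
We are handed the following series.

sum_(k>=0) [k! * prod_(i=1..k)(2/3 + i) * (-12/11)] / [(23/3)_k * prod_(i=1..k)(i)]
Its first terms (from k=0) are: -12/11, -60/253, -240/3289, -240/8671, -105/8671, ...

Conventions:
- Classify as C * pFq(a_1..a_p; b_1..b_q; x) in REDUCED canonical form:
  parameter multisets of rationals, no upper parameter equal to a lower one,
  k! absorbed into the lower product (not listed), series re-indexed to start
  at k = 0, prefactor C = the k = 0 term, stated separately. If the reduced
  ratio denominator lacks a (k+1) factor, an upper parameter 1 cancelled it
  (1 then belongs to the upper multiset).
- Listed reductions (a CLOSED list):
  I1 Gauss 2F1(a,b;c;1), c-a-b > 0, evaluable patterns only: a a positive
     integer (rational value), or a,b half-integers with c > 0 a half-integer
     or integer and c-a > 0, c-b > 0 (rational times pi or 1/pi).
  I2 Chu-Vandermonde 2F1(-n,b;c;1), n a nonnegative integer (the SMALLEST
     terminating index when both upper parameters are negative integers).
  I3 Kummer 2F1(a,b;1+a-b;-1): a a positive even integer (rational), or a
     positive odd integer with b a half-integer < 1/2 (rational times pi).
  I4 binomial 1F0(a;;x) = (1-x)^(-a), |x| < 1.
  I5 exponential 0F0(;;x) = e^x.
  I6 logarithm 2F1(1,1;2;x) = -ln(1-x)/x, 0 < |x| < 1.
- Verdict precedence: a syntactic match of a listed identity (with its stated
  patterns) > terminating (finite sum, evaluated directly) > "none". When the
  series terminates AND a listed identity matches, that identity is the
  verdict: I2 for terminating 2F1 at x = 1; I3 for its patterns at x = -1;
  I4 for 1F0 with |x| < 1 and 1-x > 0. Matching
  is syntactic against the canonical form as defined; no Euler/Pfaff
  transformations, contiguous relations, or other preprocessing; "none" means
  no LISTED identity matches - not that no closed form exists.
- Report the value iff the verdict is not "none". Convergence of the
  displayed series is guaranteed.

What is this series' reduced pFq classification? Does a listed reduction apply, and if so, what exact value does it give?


With C = -12/11: the canonical form is 2F1(1, 5/3; 23/3; 1). Verdict at x = 1: Gauss (I1, integer-parameter pattern) matches (x = 1: the Gamma ratio telescopes since c-a-b = 5 > 0 and a = 1 in Z>0). Exact value: -16/11.

Structural cue: with t_0 = -12/11, the product of the first k integers (C = -12/11) is k!.
Consecutive-term ratio: r(k) = 1 * (k+1) (k+5/3) / [(k+23/3) (k+1)] - poly over poly, x = 1 from leading terms; C = -12/11 at k = 0.


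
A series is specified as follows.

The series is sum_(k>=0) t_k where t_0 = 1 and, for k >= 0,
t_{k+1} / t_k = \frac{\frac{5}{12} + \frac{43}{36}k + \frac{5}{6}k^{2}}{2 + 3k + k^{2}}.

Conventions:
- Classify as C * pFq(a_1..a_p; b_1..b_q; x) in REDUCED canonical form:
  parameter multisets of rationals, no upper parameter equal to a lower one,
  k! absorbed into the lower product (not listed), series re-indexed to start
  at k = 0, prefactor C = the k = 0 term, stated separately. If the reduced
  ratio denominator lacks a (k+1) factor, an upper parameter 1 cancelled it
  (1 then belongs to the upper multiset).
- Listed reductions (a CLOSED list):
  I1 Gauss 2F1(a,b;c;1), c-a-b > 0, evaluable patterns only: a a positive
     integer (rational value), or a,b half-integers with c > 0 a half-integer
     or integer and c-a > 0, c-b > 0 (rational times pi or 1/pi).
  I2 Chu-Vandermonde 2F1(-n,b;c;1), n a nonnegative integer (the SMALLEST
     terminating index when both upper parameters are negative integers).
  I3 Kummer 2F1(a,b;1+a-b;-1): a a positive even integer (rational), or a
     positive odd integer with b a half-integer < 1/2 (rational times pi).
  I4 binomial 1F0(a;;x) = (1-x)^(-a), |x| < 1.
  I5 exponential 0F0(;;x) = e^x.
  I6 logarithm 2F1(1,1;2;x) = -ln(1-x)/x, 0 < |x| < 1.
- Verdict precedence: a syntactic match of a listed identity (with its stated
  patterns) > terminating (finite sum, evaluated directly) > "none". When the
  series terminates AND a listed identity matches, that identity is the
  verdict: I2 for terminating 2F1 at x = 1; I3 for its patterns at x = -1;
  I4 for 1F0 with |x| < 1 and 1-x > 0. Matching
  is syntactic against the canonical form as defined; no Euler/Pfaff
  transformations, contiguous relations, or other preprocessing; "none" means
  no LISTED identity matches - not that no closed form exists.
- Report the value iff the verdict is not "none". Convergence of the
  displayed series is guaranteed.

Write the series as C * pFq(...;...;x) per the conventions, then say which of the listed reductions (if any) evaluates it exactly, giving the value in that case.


This is 1 * 2F1(\frac{3}{5}, \frac{5}{6}; 2; \frac{5}{6}) in reduced canonical form. Verdict: none. No listed pattern accepts 2F1(\frac{3}{5}, \frac{5}{6}; 2; \frac{5}{6}).

Key observation: from the first term 1: roots of the ratio polynomials (C = 1) are the negated parameters.
Term ratio: r(k) = \frac{5}{6} * (k+\frac{3}{5}) (k+\frac{5}{6}) / [(k+2) (k+1)] - rational; roots negated = parameters, x = \frac{5}{6}, C = 1.


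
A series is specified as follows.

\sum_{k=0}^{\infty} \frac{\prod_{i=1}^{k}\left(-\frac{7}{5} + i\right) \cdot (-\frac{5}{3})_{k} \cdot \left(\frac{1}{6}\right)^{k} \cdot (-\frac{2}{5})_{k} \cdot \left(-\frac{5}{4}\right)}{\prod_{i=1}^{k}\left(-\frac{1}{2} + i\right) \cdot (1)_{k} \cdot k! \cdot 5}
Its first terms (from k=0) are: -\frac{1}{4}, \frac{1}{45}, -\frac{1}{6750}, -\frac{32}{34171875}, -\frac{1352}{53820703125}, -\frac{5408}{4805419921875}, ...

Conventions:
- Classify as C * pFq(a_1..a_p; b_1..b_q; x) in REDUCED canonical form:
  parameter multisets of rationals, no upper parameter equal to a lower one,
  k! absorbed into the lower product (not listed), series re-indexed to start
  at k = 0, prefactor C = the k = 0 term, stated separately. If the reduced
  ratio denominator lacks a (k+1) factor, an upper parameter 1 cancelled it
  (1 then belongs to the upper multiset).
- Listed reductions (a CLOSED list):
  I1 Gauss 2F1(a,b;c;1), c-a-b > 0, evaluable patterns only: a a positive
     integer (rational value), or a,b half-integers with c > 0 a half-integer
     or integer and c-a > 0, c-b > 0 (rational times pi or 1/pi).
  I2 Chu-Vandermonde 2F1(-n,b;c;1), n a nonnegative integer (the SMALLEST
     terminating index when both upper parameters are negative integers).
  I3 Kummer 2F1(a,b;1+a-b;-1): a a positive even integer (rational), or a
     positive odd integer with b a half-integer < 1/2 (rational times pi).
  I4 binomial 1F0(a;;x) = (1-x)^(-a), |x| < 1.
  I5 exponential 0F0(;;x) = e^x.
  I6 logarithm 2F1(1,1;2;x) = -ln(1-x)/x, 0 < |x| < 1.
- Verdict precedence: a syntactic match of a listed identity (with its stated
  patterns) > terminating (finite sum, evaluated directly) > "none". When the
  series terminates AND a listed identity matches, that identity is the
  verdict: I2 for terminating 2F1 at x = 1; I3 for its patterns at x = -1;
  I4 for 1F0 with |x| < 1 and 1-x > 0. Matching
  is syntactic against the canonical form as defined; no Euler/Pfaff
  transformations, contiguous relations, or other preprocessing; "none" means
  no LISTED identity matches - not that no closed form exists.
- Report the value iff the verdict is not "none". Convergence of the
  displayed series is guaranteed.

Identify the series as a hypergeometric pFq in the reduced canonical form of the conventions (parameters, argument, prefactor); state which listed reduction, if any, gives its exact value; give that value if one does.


The series (x = \frac{1}{6}) is 3F2: upper {-\frac{5}{3}, -\frac{2}{5}, -\frac{2}{5}}, lower {\frac{1}{2}, 1}, prefactor -\frac{1}{4}. Verdict: none here - no I1-I6 shape fits x = \frac{1}{6} with lower {\frac{1}{2}, 1}.

The tell: t_0 = -\frac{1}{4} here, and the constant factors (C = -1/4) combine into one prefactor.
Ratio: r(k) = \frac{1}{6} * (k-\frac{5}{3}) (k-\frac{2}{5}) (k-\frac{2}{5}) / [(k+\frac{1}{2}) (k+1) (k+1)] ; factor over Q: parameters, x = \frac{1}{6}, and C = -\frac{1}{4}.


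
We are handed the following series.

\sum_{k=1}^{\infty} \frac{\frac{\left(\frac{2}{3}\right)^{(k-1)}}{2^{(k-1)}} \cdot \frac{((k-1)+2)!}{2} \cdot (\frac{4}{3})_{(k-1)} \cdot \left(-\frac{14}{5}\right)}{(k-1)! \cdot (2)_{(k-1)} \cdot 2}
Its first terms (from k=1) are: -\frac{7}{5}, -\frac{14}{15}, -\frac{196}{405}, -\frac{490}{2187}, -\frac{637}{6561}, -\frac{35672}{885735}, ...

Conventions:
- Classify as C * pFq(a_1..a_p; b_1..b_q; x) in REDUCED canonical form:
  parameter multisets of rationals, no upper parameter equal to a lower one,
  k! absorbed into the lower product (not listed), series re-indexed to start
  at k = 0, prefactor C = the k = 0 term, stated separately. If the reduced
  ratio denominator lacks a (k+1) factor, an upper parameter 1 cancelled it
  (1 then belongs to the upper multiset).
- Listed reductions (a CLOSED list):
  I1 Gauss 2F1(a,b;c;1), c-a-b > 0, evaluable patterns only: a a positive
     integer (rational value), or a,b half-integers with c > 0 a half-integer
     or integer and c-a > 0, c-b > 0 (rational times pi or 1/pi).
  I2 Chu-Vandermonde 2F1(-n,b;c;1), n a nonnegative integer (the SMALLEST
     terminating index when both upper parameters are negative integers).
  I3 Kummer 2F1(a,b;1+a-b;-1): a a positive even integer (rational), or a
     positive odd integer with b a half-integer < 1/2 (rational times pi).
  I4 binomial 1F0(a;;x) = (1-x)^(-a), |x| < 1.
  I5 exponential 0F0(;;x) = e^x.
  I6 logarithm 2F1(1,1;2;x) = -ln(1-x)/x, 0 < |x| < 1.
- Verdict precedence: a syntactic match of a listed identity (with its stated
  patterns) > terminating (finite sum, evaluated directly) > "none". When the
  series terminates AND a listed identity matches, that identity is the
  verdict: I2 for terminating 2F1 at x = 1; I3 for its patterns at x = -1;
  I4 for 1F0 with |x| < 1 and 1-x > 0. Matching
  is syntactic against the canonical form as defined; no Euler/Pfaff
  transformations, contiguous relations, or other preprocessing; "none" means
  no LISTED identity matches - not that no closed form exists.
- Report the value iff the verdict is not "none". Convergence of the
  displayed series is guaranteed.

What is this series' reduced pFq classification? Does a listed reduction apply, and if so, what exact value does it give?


Prefactor -\frac{7}{5}, argument \frac{1}{3}: 2F1 with upper {\frac{4}{3}, 3} over lower {2}. Verdict: none. No listed pattern accepts 2F1(\frac{4}{3}, 3; 2; \frac{1}{3}).

The tell: t_0 = -\frac{7}{5} here, and the two k-th powers (C = -7/5, x = 1/3) combine into one argument.
Adjacent-term ratio: r(k) = \frac{1}{3} * (k+\frac{4}{3}) (k+3) / [(k+2) (k+1)] ; factor over Q: parameters, x = \frac{1}{3}, and C = -\frac{7}{5}.


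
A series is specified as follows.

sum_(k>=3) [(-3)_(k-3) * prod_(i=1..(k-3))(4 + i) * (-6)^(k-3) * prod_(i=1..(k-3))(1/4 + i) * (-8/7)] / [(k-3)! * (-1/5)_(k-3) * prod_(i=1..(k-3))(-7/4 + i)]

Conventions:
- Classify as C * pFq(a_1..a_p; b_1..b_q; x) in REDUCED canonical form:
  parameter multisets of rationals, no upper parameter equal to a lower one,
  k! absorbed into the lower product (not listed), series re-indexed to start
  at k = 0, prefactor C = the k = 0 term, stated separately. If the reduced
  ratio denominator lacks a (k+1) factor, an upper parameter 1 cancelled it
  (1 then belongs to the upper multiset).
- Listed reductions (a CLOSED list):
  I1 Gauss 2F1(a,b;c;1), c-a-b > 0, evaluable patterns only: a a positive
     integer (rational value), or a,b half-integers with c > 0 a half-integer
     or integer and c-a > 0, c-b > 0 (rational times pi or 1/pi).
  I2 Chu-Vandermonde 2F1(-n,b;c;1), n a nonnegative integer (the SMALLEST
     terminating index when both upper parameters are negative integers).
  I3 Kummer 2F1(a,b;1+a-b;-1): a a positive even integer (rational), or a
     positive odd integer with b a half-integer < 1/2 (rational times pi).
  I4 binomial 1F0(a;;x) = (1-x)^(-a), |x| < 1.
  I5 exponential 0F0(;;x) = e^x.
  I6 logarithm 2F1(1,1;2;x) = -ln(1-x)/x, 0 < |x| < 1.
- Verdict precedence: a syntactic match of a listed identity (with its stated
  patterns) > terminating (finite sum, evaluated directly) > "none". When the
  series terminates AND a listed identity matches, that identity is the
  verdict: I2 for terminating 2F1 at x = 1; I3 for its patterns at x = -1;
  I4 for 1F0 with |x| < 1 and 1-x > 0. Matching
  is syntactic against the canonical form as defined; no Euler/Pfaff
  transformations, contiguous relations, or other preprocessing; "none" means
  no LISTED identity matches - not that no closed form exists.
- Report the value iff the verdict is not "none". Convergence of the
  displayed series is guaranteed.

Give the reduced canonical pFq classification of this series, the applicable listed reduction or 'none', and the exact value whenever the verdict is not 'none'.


At argument -6: a 3F2 with upper {-3, 5/4, 5}, lower {-3/4, -1/5}, scaled by C = -8/7. Verdict: terminating (-3 upstairs). 4 nonzero terms in all; added directly. Value: -51576008/7.

Structural cue: with t_0 = -8/7, the lower running product (C = -8/7) is a rising factorial.
Ratio: r(k) = (-6) * (k-3) (k+5/4) (k+5) / [(k-3/4) (k-1/5) (k+1)] - poly over poly, x = (-6) from leading terms; C = -8/7 at k = 0.


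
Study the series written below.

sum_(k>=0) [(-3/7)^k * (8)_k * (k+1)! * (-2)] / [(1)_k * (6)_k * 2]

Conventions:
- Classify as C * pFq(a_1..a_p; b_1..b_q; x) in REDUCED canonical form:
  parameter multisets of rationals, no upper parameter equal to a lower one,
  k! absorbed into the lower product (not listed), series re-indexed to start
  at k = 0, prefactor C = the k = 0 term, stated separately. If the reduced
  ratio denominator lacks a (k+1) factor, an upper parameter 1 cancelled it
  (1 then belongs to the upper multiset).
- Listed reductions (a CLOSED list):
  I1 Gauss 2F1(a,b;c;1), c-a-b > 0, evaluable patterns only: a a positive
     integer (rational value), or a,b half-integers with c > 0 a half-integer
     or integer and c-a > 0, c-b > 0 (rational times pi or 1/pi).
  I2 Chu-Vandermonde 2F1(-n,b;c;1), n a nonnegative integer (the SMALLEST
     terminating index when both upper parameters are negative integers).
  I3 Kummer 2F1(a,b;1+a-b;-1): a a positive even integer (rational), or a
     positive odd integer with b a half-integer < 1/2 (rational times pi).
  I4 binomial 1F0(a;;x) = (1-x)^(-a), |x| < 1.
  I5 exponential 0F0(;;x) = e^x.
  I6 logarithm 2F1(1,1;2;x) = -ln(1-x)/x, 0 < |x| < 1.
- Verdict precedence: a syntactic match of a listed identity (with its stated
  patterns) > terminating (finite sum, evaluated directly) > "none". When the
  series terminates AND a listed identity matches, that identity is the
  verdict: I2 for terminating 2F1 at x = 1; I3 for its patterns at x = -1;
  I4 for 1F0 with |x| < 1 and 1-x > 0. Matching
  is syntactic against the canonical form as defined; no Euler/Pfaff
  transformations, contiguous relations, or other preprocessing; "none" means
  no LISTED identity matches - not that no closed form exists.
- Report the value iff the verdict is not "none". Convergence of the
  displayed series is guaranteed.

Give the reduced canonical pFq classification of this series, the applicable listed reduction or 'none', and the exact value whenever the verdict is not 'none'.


Key observation: from the first term -1: the factorial ratio (C = -1, x = -3/7) (k+a-1)!/(a-1)! is a rising factorial (a)_k.
Consecutive-term ratio: r(k) = (-3/7) * (k+2) (k+8) / [(k+6) (k+1)] ; factor over Q: parameters, x = (-3/7), and C = -1.

x = -3/7 here; the reduced form reads 2F1, upper {2, 8}, lower {6}, C = -1. Verdict: none. A 2F1 with upper {2, 8} fits none of I1-I6 at x = -3/7; the sum runs forever.
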